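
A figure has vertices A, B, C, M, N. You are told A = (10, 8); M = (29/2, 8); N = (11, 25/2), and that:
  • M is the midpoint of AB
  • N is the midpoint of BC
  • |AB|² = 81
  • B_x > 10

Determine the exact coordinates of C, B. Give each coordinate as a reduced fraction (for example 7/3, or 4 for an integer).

1. B_x = 19  [B = 2·M−A = 2·(29/2, 8)−(10, 8)]
2. B_y = 8  [B = 2·M−A = 2·(29/2, 8)−(10, 8)]
   so B = (19, 8)
3. C_x = 3  [C = 2·N−B = 2·(11, 25/2)−(19, 8)]
4. C_y = 17  [C = 2·N−B = 2·(11, 25/2)−(19, 8)]
   so C = (3, 17)

C = (3, 17)
B = (19, 8)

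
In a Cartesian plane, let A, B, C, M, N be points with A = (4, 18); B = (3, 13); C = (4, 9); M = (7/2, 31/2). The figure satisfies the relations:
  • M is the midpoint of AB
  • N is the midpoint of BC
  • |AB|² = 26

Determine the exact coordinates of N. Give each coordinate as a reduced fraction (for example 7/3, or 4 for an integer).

N = (7/2, 11)

1. N_x = 7/2  [2·N = B+C = (3, 13)+(4, 9)]
2. N_y = 11  [2·N = B+C = (3, 13)+(4, 9)]
   so N = (7/2, 11)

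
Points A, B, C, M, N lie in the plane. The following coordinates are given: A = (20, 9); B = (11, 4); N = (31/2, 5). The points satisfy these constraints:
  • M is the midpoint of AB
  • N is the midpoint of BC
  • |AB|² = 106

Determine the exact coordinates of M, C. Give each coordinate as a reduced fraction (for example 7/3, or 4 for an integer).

1. M_x = 31/2  [2·M = A+B = (20, 9)+(11, 4)]
2. M_y = 13/2  [2·M = A+B = (20, 9)+(11, 4)]
   so M = (31/2, 13/2)
3. C_x = 20  [C = 2·N−B = 2·(31/2, 5)−(11, 4)]
4. C_y = 6  [C = 2·N−B = 2·(31/2, 5)−(11, 4)]
   so C = (20, 6)

M = (31/2, 13/2)
C = (20, 6)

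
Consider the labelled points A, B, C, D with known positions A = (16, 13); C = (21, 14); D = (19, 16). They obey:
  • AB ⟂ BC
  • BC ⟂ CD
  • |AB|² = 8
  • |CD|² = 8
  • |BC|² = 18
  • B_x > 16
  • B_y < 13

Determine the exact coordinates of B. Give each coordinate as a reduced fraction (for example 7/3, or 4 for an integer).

1. B_x = 18  [[BC ⟂ CD ⇒ 2x-2y-14=0] ∩ [|B−(16, 13)|²=8]]
2. B_y = 11  [[BC ⟂ CD ⇒ 2x-2y-14=0] ∩ [|B−(16, 13)|²=8]]
   so B = (18, 11)

B = (18, 11)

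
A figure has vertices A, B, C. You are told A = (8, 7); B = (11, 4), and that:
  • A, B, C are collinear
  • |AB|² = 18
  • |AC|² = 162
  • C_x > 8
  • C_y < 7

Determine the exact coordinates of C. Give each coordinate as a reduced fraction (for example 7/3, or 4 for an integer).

C = (17, -2)

1. C_x = 17  [[A, B, C are collinear ⇒ 3x+3y-45=0] ∩ [|C−(8, 7)|²=162]]
2. C_y = -2  [[A, B, C are collinear ⇒ 3x+3y-45=0] ∩ [|C−(8, 7)|²=162]]
   so C = (17, -2)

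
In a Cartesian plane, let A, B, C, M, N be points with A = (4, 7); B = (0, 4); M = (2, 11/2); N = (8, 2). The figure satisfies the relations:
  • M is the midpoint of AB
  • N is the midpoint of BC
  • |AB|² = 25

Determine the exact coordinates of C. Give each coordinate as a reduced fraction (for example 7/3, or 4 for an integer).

C = (16, 0)

1. C_x = 16  [C = 2·N−B = 2·(8, 2)−(0, 4)]
2. C_y = 0  [C = 2·N−B = 2·(8, 2)−(0, 4)]
   so C = (16, 0)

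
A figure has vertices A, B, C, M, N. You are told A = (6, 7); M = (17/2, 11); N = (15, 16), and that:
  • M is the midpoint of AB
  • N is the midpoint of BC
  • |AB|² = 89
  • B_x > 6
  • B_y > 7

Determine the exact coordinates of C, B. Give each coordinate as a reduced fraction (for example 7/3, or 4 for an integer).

C = (19, 17)
B = (11, 15)

1. B_x = 11  [B = 2·M−A = 2·(17/2, 11)−(6, 7)]
2. B_y = 15  [B = 2·M−A = 2·(17/2, 11)−(6, 7)]
   so B = (11, 15)
3. C_x = 19  [C = 2·N−B = 2·(15, 16)−(11, 15)]
4. C_y = 17  [C = 2·N−B = 2·(15, 16)−(11, 15)]
   so C = (19, 17)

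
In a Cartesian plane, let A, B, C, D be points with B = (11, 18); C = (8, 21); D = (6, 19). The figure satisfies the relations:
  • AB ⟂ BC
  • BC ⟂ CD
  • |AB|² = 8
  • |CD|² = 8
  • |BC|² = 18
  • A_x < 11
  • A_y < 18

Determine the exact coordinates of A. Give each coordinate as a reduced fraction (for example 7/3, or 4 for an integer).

A = (9, 16)

1. A_x = 9  [[AB ⟂ BC ⇒ 3x-3y+21=0] ∩ [|A−(11, 18)|²=8]]
2. A_y = 16  [[AB ⟂ BC ⇒ 3x-3y+21=0] ∩ [|A−(11, 18)|²=8]]
   so A = (9, 16)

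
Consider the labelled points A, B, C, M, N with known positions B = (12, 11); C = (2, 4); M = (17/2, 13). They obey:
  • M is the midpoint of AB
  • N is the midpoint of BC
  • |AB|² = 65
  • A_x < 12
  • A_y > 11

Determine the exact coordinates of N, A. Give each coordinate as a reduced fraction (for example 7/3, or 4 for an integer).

N = (7, 15/2)
A = (5, 15)

1. A_x = 5  [A = 2·M−B = 2·(17/2, 13)−(12, 11)]
2. A_y = 15  [A = 2·M−B = 2·(17/2, 13)−(12, 11)]
   so A = (5, 15)
3. N_x = 7  [2·N = B+C = (12, 11)+(2, 4)]
4. N_y = 15/2  [2·N = B+C = (12, 11)+(2, 4)]
   so N = (7, 15/2)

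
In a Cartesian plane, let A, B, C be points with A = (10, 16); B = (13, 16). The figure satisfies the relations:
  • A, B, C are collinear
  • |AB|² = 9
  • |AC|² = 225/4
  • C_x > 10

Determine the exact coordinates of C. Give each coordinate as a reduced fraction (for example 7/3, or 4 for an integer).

C = (35/2, 16)

1. C_x = 35/2  [[A, B, C are collinear ⇒ 3y-48=0] ∩ [|C−(10, 16)|²=225/4]]
2. C_y = 16  [[A, B, C are collinear ⇒ 3y-48=0] ∩ [|C−(10, 16)|²=225/4]]
   so C = (35/2, 16)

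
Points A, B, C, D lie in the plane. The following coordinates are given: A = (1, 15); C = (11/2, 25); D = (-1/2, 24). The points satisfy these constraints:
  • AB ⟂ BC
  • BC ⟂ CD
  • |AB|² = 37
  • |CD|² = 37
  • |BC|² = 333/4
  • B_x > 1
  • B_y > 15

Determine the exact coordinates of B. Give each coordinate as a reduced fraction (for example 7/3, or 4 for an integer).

B = (7, 16)

1. B_x = 7  [[BC ⟂ CD ⇒ 6x+1y-58=0] ∩ [|B−(1, 15)|²=37]]
2. B_y = 16  [[BC ⟂ CD ⇒ 6x+1y-58=0] ∩ [|B−(1, 15)|²=37]]
   so B = (7, 16)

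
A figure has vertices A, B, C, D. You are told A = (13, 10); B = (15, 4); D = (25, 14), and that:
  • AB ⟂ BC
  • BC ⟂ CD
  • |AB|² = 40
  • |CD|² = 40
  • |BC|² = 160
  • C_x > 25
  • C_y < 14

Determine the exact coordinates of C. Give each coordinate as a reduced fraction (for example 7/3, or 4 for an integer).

1. C_x = 27  [[AB ⟂ BC ⇒ 2x-6y-6=0] ∩ [|C−(25, 14)|²=40]]
2. C_y = 8  [[AB ⟂ BC ⇒ 2x-6y-6=0] ∩ [|C−(25, 14)|²=40]]
   so C = (27, 8)

C = (27, 8)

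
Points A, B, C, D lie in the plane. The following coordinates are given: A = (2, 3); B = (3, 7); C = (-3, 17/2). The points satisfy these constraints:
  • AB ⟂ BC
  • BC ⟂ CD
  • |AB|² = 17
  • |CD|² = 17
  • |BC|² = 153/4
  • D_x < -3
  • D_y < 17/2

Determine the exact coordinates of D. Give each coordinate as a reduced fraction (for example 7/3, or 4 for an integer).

1. D_x = -4  [[BC ⟂ CD ⇒ -6x+3/2y-123/4=0] ∩ [|D−(-3, 17/2)|²=17]]
2. D_y = 9/2  [[BC ⟂ CD ⇒ -6x+3/2y-123/4=0] ∩ [|D−(-3, 17/2)|²=17]]
   so D = (-4, 9/2)

D = (-4, 9/2)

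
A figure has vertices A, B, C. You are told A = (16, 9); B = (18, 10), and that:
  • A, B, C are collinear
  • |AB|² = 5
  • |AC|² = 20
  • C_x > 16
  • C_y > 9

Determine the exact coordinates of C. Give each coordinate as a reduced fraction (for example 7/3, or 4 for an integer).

1. C_x = 20  [[A, B, C are collinear ⇒ -1x+2y-2=0] ∩ [|C−(16, 9)|²=20]]
2. C_y = 11  [[A, B, C are collinear ⇒ -1x+2y-2=0] ∩ [|C−(16, 9)|²=20]]
   so C = (20, 11)

C = (20, 11)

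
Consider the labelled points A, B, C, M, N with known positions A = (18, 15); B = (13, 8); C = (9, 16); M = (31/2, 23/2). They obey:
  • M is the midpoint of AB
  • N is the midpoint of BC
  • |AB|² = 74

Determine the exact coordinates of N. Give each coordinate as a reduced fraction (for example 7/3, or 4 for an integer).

N = (11, 12)

1. N_x = 11  [2·N = B+C = (13, 8)+(9, 16)]
2. N_y = 12  [2·N = B+C = (13, 8)+(9, 16)]
   so N = (11, 12)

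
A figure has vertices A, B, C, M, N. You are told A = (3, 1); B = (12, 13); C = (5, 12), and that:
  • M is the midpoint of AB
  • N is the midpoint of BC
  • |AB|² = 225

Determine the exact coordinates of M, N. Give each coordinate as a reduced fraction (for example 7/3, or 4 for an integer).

1. M_x = 15/2  [2·M = A+B = (3, 1)+(12, 13)]
2. M_y = 7  [2·M = A+B = (3, 1)+(12, 13)]
   so M = (15/2, 7)
3. N_x = 17/2  [2·N = B+C = (12, 13)+(5, 12)]
4. N_y = 25/2  [2·N = B+C = (12, 13)+(5, 12)]
   so N = (17/2, 25/2)

M = (15/2, 7)
N = (17/2, 25/2)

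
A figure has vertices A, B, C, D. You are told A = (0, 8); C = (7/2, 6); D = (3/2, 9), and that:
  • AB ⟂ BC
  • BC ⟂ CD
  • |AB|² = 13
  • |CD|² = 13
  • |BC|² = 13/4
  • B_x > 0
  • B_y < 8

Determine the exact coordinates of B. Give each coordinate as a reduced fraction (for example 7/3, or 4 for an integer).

B = (2, 5)

1. B_x = 2  [[BC ⟂ CD ⇒ 2x-3y+11=0] ∩ [|B−(0, 8)|²=13]]
2. B_y = 5  [[BC ⟂ CD ⇒ 2x-3y+11=0] ∩ [|B−(0, 8)|²=13]]
   so B = (2, 5)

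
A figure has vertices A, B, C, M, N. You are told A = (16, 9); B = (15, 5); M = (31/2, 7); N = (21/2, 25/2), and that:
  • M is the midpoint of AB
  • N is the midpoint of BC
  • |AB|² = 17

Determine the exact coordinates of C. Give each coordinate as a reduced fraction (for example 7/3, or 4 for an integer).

1. C_x = 6  [C = 2·N−B = 2·(21/2, 25/2)−(15, 5)]
2. C_y = 20  [C = 2·N−B = 2·(21/2, 25/2)−(15, 5)]
   so C = (6, 20)

C = (6, 20)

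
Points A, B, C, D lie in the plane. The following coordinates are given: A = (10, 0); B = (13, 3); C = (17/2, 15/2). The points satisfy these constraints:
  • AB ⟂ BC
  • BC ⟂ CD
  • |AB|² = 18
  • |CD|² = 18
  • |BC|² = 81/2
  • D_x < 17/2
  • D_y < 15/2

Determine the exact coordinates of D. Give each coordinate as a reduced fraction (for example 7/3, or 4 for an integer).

D = (11/2, 9/2)

1. D_x = 11/2  [[BC ⟂ CD ⇒ -9/2x+9/2y+9/2=0] ∩ [|D−(17/2, 15/2)|²=18]]
2. D_y = 9/2  [[BC ⟂ CD ⇒ -9/2x+9/2y+9/2=0] ∩ [|D−(17/2, 15/2)|²=18]]
   so D = (11/2, 9/2)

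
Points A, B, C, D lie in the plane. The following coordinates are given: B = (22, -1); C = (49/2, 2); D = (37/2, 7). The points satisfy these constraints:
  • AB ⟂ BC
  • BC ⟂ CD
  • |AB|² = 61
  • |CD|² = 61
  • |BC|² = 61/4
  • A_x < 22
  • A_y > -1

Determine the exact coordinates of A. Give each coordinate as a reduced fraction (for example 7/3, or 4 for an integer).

A = (16, 4)

1. A_x = 16  [[AB ⟂ BC ⇒ -5/2x-3y+52=0] ∩ [|A−(22, -1)|²=61]]
2. A_y = 4  [[AB ⟂ BC ⇒ -5/2x-3y+52=0] ∩ [|A−(22, -1)|²=61]]
   so A = (16, 4)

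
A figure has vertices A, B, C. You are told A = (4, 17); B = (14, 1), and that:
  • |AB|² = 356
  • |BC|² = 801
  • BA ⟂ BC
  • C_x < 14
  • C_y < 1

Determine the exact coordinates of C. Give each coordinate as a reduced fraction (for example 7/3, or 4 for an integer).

C = (-10, -14)

1. C_x = -10  [[BA ⟂ BC ⇒ -10x+16y+124=0] ∩ [|C−(14, 1)|²=801]]
2. C_y = -14  [[BA ⟂ BC ⇒ -10x+16y+124=0] ∩ [|C−(14, 1)|²=801]]
   so C = (-10, -14)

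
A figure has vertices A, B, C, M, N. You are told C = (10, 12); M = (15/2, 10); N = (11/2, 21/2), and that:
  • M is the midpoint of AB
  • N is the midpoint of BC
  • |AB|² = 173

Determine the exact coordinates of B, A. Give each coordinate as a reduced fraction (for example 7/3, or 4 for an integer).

1. B_x = 1  [B = 2·N−C = 2·(11/2, 21/2)−(10, 12)]
2. B_y = 9  [B = 2·N−C = 2·(11/2, 21/2)−(10, 12)]
   so B = (1, 9)
3. A_x = 14  [A = 2·M−B = 2·(15/2, 10)−(1, 9)]
4. A_y = 11  [A = 2·M−B = 2·(15/2, 10)−(1, 9)]
   so A = (14, 11)

B = (1, 9)
A = (14, 11)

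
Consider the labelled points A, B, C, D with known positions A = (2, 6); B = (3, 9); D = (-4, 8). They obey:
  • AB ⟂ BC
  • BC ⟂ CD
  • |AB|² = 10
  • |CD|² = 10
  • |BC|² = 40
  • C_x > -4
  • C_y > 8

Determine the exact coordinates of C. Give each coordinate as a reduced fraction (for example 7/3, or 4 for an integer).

C = (-3, 11)

1. C_x = -3  [[AB ⟂ BC ⇒ 1x+3y-30=0] ∩ [|C−(-4, 8)|²=10]]
2. C_y = 11  [[AB ⟂ BC ⇒ 1x+3y-30=0] ∩ [|C−(-4, 8)|²=10]]
   so C = (-3, 11)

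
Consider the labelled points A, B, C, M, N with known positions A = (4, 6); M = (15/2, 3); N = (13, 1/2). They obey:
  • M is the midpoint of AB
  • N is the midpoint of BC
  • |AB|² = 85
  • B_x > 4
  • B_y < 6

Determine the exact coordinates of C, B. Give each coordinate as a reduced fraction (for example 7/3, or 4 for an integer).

1. B_x = 11  [B = 2·M−A = 2·(15/2, 3)−(4, 6)]
2. B_y = 0  [B = 2·M−A = 2·(15/2, 3)−(4, 6)]
   so B = (11, 0)
3. C_x = 15  [C = 2·N−B = 2·(13, 1/2)−(11, 0)]
4. C_y = 1  [C = 2·N−B = 2·(13, 1/2)−(11, 0)]
   so C = (15, 1)

C = (15, 1)
B = (11, 0)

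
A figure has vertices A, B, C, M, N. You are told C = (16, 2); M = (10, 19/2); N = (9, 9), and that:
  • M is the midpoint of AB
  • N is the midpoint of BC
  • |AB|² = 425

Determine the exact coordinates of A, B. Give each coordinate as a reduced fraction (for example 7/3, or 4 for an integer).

1. B_x = 2  [B = 2·N−C = 2·(9, 9)−(16, 2)]
2. B_y = 16  [B = 2·N−C = 2·(9, 9)−(16, 2)]
   so B = (2, 16)
3. A_x = 18  [A = 2·M−B = 2·(10, 19/2)−(2, 16)]
4. A_y = 3  [A = 2·M−B = 2·(10, 19/2)−(2, 16)]
   so A = (18, 3)

A = (18, 3)
B = (2, 16)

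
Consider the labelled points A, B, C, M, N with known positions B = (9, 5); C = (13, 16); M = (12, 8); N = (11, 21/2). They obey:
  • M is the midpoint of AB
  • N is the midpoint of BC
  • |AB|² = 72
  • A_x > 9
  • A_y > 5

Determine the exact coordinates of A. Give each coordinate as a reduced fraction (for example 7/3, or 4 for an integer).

1. A_x = 15  [A = 2·M−B = 2·(12, 8)−(9, 5)]
2. A_y = 11  [A = 2·M−B = 2·(12, 8)−(9, 5)]
   so A = (15, 11)

A = (15, 11)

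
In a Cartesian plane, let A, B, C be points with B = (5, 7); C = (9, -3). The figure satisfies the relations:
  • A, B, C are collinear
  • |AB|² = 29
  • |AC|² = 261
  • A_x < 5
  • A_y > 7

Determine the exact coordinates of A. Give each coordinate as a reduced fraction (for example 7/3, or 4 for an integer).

1. A_x = 3  [[A, B, C are collinear ⇒ 10x+4y-78=0] ∩ [|A−(5, 7)|²=29]]
2. A_y = 12  [[A, B, C are collinear ⇒ 10x+4y-78=0] ∩ [|A−(5, 7)|²=29]]
   so A = (3, 12)

A = (3, 12)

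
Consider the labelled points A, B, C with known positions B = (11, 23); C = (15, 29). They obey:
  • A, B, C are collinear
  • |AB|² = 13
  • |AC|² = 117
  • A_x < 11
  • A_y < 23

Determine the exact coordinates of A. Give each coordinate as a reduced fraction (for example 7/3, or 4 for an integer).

A = (9, 20)

1. A_x = 9  [[A, B, C are collinear ⇒ -6x+4y-26=0] ∩ [|A−(11, 23)|²=13]]
2. A_y = 20  [[A, B, C are collinear ⇒ -6x+4y-26=0] ∩ [|A−(11, 23)|²=13]]
   so A = (9, 20)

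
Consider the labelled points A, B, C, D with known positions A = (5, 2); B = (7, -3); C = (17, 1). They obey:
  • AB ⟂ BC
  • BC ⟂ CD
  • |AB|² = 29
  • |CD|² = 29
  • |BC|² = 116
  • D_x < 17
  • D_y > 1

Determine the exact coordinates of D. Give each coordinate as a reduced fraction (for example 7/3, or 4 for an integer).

D = (15, 6)

1. D_x = 15  [[BC ⟂ CD ⇒ 10x+4y-174=0] ∩ [|D−(17, 1)|²=29]]
2. D_y = 6  [[BC ⟂ CD ⇒ 10x+4y-174=0] ∩ [|D−(17, 1)|²=29]]
   so D = (15, 6)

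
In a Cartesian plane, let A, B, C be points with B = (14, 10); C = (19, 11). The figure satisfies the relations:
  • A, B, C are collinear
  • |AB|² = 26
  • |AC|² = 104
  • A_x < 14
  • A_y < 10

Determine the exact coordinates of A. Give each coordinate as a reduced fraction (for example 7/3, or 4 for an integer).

1. A_x = 9  [[A, B, C are collinear ⇒ -1x+5y-36=0] ∩ [|A−(14, 10)|²=26]]
2. A_y = 9  [[A, B, C are collinear ⇒ -1x+5y-36=0] ∩ [|A−(14, 10)|²=26]]
   so A = (9, 9)

A = (9, 9)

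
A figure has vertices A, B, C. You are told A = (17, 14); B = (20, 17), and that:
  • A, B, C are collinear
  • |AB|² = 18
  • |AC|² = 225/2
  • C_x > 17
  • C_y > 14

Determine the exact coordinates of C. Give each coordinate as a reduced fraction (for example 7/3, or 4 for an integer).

C = (49/2, 43/2)

1. C_x = 49/2  [[A, B, C are collinear ⇒ -3x+3y+9=0] ∩ [|C−(17, 14)|²=225/2]]
2. C_y = 43/2  [[A, B, C are collinear ⇒ -3x+3y+9=0] ∩ [|C−(17, 14)|²=225/2]]
   so C = (49/2, 43/2)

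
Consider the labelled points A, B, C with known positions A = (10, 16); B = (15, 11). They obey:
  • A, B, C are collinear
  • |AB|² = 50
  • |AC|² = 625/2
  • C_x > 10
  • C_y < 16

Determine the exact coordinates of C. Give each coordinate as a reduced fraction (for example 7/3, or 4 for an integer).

1. C_x = 45/2  [[A, B, C are collinear ⇒ 5x+5y-130=0] ∩ [|C−(10, 16)|²=625/2]]
2. C_y = 7/2  [[A, B, C are collinear ⇒ 5x+5y-130=0] ∩ [|C−(10, 16)|²=625/2]]
   so C = (45/2, 7/2)

C = (45/2, 7/2)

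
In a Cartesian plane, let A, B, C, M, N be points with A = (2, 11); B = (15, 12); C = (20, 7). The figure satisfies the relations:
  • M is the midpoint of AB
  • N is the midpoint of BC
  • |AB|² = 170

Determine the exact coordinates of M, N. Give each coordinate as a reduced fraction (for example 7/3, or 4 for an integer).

M = (17/2, 23/2)
N = (35/2, 19/2)

1. M_x = 17/2  [2·M = A+B = (2, 11)+(15, 12)]
2. M_y = 23/2  [2·M = A+B = (2, 11)+(15, 12)]
   so M = (17/2, 23/2)
3. N_x = 35/2  [2·N = B+C = (15, 12)+(20, 7)]
4. N_y = 19/2  [2·N = B+C = (15, 12)+(20, 7)]
   so N = (35/2, 19/2)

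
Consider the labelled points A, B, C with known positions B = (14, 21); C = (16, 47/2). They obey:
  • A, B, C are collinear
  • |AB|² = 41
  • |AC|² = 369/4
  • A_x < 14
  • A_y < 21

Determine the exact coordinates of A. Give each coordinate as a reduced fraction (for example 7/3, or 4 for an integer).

A = (10, 16)

1. A_x = 10  [[A, B, C are collinear ⇒ -5/2x+2y-7=0] ∩ [|A−(14, 21)|²=41]]
2. A_y = 16  [[A, B, C are collinear ⇒ -5/2x+2y-7=0] ∩ [|A−(14, 21)|²=41]]
   so A = (10, 16)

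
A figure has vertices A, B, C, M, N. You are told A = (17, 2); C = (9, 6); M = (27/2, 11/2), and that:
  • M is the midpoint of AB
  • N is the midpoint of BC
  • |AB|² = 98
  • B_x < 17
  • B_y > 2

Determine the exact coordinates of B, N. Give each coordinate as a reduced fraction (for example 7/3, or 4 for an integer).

1. B_x = 10  [B = 2·M−A = 2·(27/2, 11/2)−(17, 2)]
2. B_y = 9  [B = 2·M−A = 2·(27/2, 11/2)−(17, 2)]
   so B = (10, 9)
3. N_x = 19/2  [2·N = B+C = (10, 9)+(9, 6)]
4. N_y = 15/2  [2·N = B+C = (10, 9)+(9, 6)]
   so N = (19/2, 15/2)

B = (10, 9)
N = (19/2, 15/2)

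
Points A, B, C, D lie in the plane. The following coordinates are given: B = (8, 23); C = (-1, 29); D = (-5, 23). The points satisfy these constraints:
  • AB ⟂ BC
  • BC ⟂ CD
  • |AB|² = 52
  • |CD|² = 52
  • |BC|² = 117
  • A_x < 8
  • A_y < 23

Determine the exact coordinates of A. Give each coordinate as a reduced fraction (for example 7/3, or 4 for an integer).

1. A_x = 4  [[AB ⟂ BC ⇒ 9x-6y+66=0] ∩ [|A−(8, 23)|²=52]]
2. A_y = 17  [[AB ⟂ BC ⇒ 9x-6y+66=0] ∩ [|A−(8, 23)|²=52]]
   so A = (4, 17)

A = (4, 17)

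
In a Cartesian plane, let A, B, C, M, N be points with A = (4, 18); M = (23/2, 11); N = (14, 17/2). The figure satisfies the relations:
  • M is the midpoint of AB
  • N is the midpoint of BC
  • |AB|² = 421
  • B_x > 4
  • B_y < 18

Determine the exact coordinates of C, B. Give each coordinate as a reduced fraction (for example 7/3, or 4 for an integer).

C = (9, 13)
B = (19, 4)

1. B_x = 19  [B = 2·M−A = 2·(23/2, 11)−(4, 18)]
2. B_y = 4  [B = 2·M−A = 2·(23/2, 11)−(4, 18)]
   so B = (19, 4)
3. C_x = 9  [C = 2·N−B = 2·(14, 17/2)−(19, 4)]
4. C_y = 13  [C = 2·N−B = 2·(14, 17/2)−(19, 4)]
   so C = (9, 13)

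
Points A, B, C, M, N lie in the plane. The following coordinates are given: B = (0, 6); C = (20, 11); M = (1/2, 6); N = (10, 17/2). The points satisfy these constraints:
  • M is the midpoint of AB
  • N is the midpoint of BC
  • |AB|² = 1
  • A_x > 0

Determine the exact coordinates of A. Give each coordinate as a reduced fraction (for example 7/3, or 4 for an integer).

1. A_x = 1  [A = 2·M−B = 2·(1/2, 6)−(0, 6)]
2. A_y = 6  [A = 2·M−B = 2·(1/2, 6)−(0, 6)]
   so A = (1, 6)

A = (1, 6)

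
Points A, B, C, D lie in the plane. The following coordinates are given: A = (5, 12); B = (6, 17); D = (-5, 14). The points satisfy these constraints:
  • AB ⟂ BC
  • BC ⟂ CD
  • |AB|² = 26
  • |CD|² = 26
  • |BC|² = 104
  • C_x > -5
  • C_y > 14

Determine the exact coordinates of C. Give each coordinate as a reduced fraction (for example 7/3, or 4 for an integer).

1. C_x = -4  [[AB ⟂ BC ⇒ 1x+5y-91=0] ∩ [|C−(-5, 14)|²=26]]
2. C_y = 19  [[AB ⟂ BC ⇒ 1x+5y-91=0] ∩ [|C−(-5, 14)|²=26]]
   so C = (-4, 19)

C = (-4, 19)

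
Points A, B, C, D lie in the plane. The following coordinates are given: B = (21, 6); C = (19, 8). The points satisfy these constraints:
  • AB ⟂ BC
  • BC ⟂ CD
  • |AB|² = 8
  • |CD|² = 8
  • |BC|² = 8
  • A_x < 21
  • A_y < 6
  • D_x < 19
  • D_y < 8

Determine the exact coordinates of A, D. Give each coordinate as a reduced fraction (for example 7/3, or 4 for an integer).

A = (19, 4)
D = (17, 6)

1. A_x = 19  [[AB ⟂ BC ⇒ 2x-2y-30=0] ∩ [|A−(21, 6)|²=8]]
2. A_y = 4  [[AB ⟂ BC ⇒ 2x-2y-30=0] ∩ [|A−(21, 6)|²=8]]
   so A = (19, 4)
3. D_x = 17  [[BC ⟂ CD ⇒ -2x+2y+22=0] ∩ [|D−(19, 8)|²=8]]
4. D_y = 6  [[BC ⟂ CD ⇒ -2x+2y+22=0] ∩ [|D−(19, 8)|²=8]]
   so D = (17, 6)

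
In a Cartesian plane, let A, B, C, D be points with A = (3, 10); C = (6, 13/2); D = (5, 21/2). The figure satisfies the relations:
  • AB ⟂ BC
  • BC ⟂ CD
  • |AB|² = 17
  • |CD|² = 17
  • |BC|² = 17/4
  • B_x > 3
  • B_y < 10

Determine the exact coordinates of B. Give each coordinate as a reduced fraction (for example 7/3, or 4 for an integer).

B = (4, 6)

1. B_x = 4  [[BC ⟂ CD ⇒ 1x-4y+20=0] ∩ [|B−(3, 10)|²=17]]
2. B_y = 6  [[BC ⟂ CD ⇒ 1x-4y+20=0] ∩ [|B−(3, 10)|²=17]]
   so B = (4, 6)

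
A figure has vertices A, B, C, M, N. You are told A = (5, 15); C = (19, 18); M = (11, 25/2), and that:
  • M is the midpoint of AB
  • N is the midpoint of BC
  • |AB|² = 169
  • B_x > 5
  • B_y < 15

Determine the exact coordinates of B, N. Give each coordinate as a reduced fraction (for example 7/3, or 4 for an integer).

B = (17, 10)
N = (18, 14)

1. B_x = 17  [B = 2·M−A = 2·(11, 25/2)−(5, 15)]
2. B_y = 10  [B = 2·M−A = 2·(11, 25/2)−(5, 15)]
   so B = (17, 10)
3. N_x = 18  [2·N = B+C = (17, 10)+(19, 18)]
4. N_y = 14  [2·N = B+C = (17, 10)+(19, 18)]
   so N = (18, 14)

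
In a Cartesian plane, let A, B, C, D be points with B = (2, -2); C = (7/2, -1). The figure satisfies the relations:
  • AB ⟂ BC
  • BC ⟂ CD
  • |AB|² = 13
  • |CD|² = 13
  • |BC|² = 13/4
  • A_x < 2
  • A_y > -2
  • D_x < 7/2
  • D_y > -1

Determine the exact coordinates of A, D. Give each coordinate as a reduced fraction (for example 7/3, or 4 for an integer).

A = (0, 1)
D = (3/2, 2)

1. A_x = 0  [[AB ⟂ BC ⇒ -3/2x-1y+1=0] ∩ [|A−(2, -2)|²=13]]
2. A_y = 1  [[AB ⟂ BC ⇒ -3/2x-1y+1=0] ∩ [|A−(2, -2)|²=13]]
   so A = (0, 1)
3. D_x = 3/2  [[BC ⟂ CD ⇒ 3/2x+1y-17/4=0] ∩ [|D−(7/2, -1)|²=13]]
4. D_y = 2  [[BC ⟂ CD ⇒ 3/2x+1y-17/4=0] ∩ [|D−(7/2, -1)|²=13]]
   so D = (3/2, 2)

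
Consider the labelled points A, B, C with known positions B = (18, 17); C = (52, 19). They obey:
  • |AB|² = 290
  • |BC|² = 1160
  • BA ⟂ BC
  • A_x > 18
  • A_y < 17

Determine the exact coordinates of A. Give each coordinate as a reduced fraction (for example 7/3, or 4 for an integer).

A = (19, 0)

1. A_x = 19  [[BA ⟂ BC ⇒ 34x+2y-646=0] ∩ [|A−(18, 17)|²=290]]
2. A_y = 0  [[BA ⟂ BC ⇒ 34x+2y-646=0] ∩ [|A−(18, 17)|²=290]]
   so A = (19, 0)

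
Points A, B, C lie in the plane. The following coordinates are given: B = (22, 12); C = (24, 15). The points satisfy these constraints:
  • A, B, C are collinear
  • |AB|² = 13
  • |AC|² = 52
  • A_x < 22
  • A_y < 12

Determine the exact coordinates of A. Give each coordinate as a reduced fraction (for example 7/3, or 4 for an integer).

1. A_x = 20  [[A, B, C are collinear ⇒ -3x+2y+42=0] ∩ [|A−(22, 12)|²=13]]
2. A_y = 9  [[A, B, C are collinear ⇒ -3x+2y+42=0] ∩ [|A−(22, 12)|²=13]]
   so A = (20, 9)

A = (20, 9)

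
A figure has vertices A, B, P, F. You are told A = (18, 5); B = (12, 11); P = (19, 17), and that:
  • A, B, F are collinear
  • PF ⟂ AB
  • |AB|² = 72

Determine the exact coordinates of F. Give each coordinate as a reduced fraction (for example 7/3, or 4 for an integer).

F = (25/2, 21/2)

1. F_x = 25/2  [[A, B, F are collinear ⇒ -6x-6y+138=0] ∩ [PF ⟂ AB ⇒ -6x+6y+12=0]]
2. F_y = 21/2  [[A, B, F are collinear ⇒ -6x-6y+138=0] ∩ [PF ⟂ AB ⇒ -6x+6y+12=0]]
   so F = (25/2, 21/2)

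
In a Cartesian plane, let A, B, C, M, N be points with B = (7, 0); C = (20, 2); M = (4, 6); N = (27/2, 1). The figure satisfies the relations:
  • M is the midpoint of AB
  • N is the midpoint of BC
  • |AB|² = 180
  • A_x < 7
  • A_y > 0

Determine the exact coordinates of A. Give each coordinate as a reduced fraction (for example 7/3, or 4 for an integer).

1. A_x = 1  [A = 2·M−B = 2·(4, 6)−(7, 0)]
2. A_y = 12  [A = 2·M−B = 2·(4, 6)−(7, 0)]
   so A = (1, 12)

A = (1, 12)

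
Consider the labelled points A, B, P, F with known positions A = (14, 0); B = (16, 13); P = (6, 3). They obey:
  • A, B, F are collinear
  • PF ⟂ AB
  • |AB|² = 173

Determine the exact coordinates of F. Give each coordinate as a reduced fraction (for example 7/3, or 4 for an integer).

F = (2468/173, 299/173)

1. F_x = 2468/173  [[A, B, F are collinear ⇒ -13x+2y+182=0] ∩ [PF ⟂ AB ⇒ 2x+13y-51=0]]
2. F_y = 299/173  [[A, B, F are collinear ⇒ -13x+2y+182=0] ∩ [PF ⟂ AB ⇒ 2x+13y-51=0]]
   so F = (2468/173, 299/173)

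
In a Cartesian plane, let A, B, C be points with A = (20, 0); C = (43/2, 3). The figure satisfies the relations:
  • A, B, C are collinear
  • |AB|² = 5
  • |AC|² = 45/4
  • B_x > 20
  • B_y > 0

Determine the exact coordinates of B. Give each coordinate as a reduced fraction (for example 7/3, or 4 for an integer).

B = (21, 2)

1. B_x = 21  [[A, B, C are collinear ⇒ 3x-3/2y-60=0] ∩ [|B−(20, 0)|²=5]]
2. B_y = 2  [[A, B, C are collinear ⇒ 3x-3/2y-60=0] ∩ [|B−(20, 0)|²=5]]
   so B = (21, 2)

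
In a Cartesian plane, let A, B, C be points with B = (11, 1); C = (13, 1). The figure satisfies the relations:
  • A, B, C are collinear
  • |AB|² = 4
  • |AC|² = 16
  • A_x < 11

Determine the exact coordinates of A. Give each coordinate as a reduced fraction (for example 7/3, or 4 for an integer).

1. A_x = 9  [[A, B, C are collinear ⇒ 2y-2=0] ∩ [|A−(11, 1)|²=4]]
2. A_y = 1  [[A, B, C are collinear ⇒ 2y-2=0] ∩ [|A−(11, 1)|²=4]]
   so A = (9, 1)

A = (9, 1)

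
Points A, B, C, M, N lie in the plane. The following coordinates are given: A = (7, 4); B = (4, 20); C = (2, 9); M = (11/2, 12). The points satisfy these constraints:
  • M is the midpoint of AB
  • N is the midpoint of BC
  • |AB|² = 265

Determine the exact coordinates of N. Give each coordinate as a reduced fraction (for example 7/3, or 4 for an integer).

1. N_x = 3  [2·N = B+C = (4, 20)+(2, 9)]
2. N_y = 29/2  [2·N = B+C = (4, 20)+(2, 9)]
   so N = (3, 29/2)

N = (3, 29/2)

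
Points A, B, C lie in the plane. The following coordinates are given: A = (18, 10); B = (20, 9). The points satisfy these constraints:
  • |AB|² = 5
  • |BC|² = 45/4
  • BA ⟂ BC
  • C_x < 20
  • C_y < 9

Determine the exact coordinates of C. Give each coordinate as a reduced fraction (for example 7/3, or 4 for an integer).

C = (37/2, 6)

1. C_x = 37/2  [[BA ⟂ BC ⇒ -2x+1y+31=0] ∩ [|C−(20, 9)|²=45/4]]
2. C_y = 6  [[BA ⟂ BC ⇒ -2x+1y+31=0] ∩ [|C−(20, 9)|²=45/4]]
   so C = (37/2, 6)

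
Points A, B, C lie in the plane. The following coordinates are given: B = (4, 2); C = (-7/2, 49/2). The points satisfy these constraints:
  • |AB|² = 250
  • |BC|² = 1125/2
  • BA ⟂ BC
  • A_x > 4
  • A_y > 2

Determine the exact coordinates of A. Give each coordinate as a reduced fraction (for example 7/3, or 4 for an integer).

A = (19, 7)

1. A_x = 19  [[BA ⟂ BC ⇒ -15/2x+45/2y-15=0] ∩ [|A−(4, 2)|²=250]]
2. A_y = 7  [[BA ⟂ BC ⇒ -15/2x+45/2y-15=0] ∩ [|A−(4, 2)|²=250]]
   so A = (19, 7)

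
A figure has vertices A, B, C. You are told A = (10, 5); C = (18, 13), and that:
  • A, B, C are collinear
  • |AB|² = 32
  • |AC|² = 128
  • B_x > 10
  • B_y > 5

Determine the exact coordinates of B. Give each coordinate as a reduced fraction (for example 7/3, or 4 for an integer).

B = (14, 9)

1. B_x = 14  [[A, B, C are collinear ⇒ 8x-8y-40=0] ∩ [|B−(10, 5)|²=32]]
2. B_y = 9  [[A, B, C are collinear ⇒ 8x-8y-40=0] ∩ [|B−(10, 5)|²=32]]
   so B = (14, 9)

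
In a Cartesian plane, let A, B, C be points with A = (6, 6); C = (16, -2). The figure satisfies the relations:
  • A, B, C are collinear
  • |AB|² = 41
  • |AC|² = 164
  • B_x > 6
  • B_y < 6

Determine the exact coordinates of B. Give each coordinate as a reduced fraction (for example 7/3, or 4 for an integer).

B = (11, 2)

1. B_x = 11  [[A, B, C are collinear ⇒ -8x-10y+108=0] ∩ [|B−(6, 6)|²=41]]
2. B_y = 2  [[A, B, C are collinear ⇒ -8x-10y+108=0] ∩ [|B−(6, 6)|²=41]]
   so B = (11, 2)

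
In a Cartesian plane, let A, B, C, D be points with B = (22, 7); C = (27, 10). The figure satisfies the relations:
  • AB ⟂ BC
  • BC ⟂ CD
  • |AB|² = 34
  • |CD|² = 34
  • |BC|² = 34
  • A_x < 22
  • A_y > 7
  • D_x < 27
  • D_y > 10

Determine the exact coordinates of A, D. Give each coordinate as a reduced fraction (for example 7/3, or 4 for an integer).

A = (19, 12)
D = (24, 15)

1. A_x = 19  [[AB ⟂ BC ⇒ -5x-3y+131=0] ∩ [|A−(22, 7)|²=34]]
2. A_y = 12  [[AB ⟂ BC ⇒ -5x-3y+131=0] ∩ [|A−(22, 7)|²=34]]
   so A = (19, 12)
3. D_x = 24  [[BC ⟂ CD ⇒ 5x+3y-165=0] ∩ [|D−(27, 10)|²=34]]
4. D_y = 15  [[BC ⟂ CD ⇒ 5x+3y-165=0] ∩ [|D−(27, 10)|²=34]]
   so D = (24, 15)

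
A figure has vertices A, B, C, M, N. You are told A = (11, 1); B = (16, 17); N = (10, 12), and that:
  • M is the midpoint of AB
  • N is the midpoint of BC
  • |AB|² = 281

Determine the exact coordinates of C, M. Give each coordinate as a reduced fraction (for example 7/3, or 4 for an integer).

C = (4, 7)
M = (27/2, 9)

1. M_x = 27/2  [2·M = A+B = (11, 1)+(16, 17)]
2. M_y = 9  [2·M = A+B = (11, 1)+(16, 17)]
   so M = (27/2, 9)
3. C_x = 4  [C = 2·N−B = 2·(10, 12)−(16, 17)]
4. C_y = 7  [C = 2·N−B = 2·(10, 12)−(16, 17)]
   so C = (4, 7)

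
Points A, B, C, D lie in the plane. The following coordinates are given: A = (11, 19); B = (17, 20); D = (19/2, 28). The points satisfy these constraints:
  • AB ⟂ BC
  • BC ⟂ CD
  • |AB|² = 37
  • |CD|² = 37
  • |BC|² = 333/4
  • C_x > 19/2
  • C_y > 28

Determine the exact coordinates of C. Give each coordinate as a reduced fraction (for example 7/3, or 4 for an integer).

1. C_x = 31/2  [[AB ⟂ BC ⇒ 6x+1y-122=0] ∩ [|C−(19/2, 28)|²=37]]
2. C_y = 29  [[AB ⟂ BC ⇒ 6x+1y-122=0] ∩ [|C−(19/2, 28)|²=37]]
   so C = (31/2, 29)

C = (31/2, 29)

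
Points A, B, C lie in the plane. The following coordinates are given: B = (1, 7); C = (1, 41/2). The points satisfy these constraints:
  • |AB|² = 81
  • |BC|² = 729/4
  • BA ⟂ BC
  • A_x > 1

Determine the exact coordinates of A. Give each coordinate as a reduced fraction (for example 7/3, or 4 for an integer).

1. A_x = 10  [[BA ⟂ BC ⇒ 27/2y-189/2=0] ∩ [|A−(1, 7)|²=81]]
2. A_y = 7  [[BA ⟂ BC ⇒ 27/2y-189/2=0] ∩ [|A−(1, 7)|²=81]]
   so A = (10, 7)

A = (10, 7)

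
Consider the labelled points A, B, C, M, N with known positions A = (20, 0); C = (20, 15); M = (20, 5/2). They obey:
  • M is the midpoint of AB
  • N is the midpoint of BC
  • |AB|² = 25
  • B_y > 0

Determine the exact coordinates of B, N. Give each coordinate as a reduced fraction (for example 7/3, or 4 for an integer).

1. B_x = 20  [B = 2·M−A = 2·(20, 5/2)−(20, 0)]
2. B_y = 5  [B = 2·M−A = 2·(20, 5/2)−(20, 0)]
   so B = (20, 5)
3. N_x = 20  [2·N = B+C = (20, 5)+(20, 15)]
4. N_y = 10  [2·N = B+C = (20, 5)+(20, 15)]
   so N = (20, 10)

B = (20, 5)
N = (20, 10)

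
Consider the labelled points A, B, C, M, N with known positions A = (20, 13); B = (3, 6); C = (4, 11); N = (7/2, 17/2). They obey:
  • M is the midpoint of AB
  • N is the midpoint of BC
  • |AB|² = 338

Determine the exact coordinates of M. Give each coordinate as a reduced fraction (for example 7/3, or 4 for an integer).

1. M_x = 23/2  [2·M = A+B = (20, 13)+(3, 6)]
2. M_y = 19/2  [2·M = A+B = (20, 13)+(3, 6)]
   so M = (23/2, 19/2)

M = (23/2, 19/2)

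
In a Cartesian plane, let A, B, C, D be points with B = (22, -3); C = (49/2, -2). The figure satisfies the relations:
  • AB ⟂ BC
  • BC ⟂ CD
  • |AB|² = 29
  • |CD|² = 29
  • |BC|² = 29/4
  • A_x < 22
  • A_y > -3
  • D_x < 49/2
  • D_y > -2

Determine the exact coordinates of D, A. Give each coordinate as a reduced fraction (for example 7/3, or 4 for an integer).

D = (45/2, 3)
A = (20, 2)

1. D_x = 45/2  [[BC ⟂ CD ⇒ 5/2x+1y-237/4=0] ∩ [|D−(49/2, -2)|²=29]]
2. D_y = 3  [[BC ⟂ CD ⇒ 5/2x+1y-237/4=0] ∩ [|D−(49/2, -2)|²=29]]
   so D = (45/2, 3)
3. A_x = 20  [[AB ⟂ BC ⇒ -5/2x-1y+52=0] ∩ [|A−(22, -3)|²=29]]
4. A_y = 2  [[AB ⟂ BC ⇒ -5/2x-1y+52=0] ∩ [|A−(22, -3)|²=29]]
   so A = (20, 2)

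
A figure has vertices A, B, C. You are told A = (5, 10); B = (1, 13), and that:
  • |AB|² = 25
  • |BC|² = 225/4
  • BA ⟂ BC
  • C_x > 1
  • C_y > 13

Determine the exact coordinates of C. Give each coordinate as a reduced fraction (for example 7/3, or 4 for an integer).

1. C_x = 11/2  [[BA ⟂ BC ⇒ 4x-3y+35=0] ∩ [|C−(1, 13)|²=225/4]]
2. C_y = 19  [[BA ⟂ BC ⇒ 4x-3y+35=0] ∩ [|C−(1, 13)|²=225/4]]
   so C = (11/2, 19)

C = (11/2, 19)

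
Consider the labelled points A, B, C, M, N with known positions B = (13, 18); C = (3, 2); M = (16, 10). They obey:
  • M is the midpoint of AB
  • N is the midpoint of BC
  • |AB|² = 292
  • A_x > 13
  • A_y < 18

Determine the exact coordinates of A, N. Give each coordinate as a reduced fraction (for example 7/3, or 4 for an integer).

1. A_x = 19  [A = 2·M−B = 2·(16, 10)−(13, 18)]
2. A_y = 2  [A = 2·M−B = 2·(16, 10)−(13, 18)]
   so A = (19, 2)
3. N_x = 8  [2·N = B+C = (13, 18)+(3, 2)]
4. N_y = 10  [2·N = B+C = (13, 18)+(3, 2)]
   so N = (8, 10)

A = (19, 2)
N = (8, 10)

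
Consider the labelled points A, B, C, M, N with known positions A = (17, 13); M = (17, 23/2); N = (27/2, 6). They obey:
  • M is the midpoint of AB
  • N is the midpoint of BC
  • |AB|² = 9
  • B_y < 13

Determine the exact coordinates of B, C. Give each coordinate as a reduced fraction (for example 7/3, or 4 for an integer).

1. B_x = 17  [B = 2·M−A = 2·(17, 23/2)−(17, 13)]
2. B_y = 10  [B = 2·M−A = 2·(17, 23/2)−(17, 13)]
   so B = (17, 10)
3. C_x = 10  [C = 2·N−B = 2·(27/2, 6)−(17, 10)]
4. C_y = 2  [C = 2·N−B = 2·(27/2, 6)−(17, 10)]
   so C = (10, 2)

B = (17, 10)
C = (10, 2)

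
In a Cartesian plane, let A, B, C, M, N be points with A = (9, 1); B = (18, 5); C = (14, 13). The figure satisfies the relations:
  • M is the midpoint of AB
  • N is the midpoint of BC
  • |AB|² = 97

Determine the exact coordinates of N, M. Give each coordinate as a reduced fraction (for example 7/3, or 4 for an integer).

1. M_x = 27/2  [2·M = A+B = (9, 1)+(18, 5)]
2. M_y = 3  [2·M = A+B = (9, 1)+(18, 5)]
   so M = (27/2, 3)
3. N_x = 16  [2·N = B+C = (18, 5)+(14, 13)]
4. N_y = 9  [2·N = B+C = (18, 5)+(14, 13)]
   so N = (16, 9)

N = (16, 9)
M = (27/2, 3)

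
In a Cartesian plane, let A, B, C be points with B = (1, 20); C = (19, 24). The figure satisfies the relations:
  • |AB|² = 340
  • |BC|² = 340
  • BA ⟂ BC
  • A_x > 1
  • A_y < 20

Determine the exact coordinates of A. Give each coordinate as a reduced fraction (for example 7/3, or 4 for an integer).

1. A_x = 5  [[BA ⟂ BC ⇒ 18x+4y-98=0] ∩ [|A−(1, 20)|²=340]]
2. A_y = 2  [[BA ⟂ BC ⇒ 18x+4y-98=0] ∩ [|A−(1, 20)|²=340]]
   so A = (5, 2)

A = (5, 2)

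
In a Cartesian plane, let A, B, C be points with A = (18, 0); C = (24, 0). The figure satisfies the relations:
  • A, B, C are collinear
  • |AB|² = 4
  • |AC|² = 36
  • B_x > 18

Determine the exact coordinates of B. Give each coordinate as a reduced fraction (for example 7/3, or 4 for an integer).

1. B_x = 20  [[A, B, C are collinear ⇒ -6y=0] ∩ [|B−(18, 0)|²=4]]
2. B_y = 0  [[A, B, C are collinear ⇒ -6y=0] ∩ [|B−(18, 0)|²=4]]
   so B = (20, 0)

B = (20, 0)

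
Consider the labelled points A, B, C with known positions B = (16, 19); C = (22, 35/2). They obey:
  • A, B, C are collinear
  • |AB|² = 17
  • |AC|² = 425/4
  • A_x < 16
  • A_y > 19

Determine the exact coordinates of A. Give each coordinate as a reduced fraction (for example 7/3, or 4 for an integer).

1. A_x = 12  [[A, B, C are collinear ⇒ 3/2x+6y-138=0] ∩ [|A−(16, 19)|²=17]]
2. A_y = 20  [[A, B, C are collinear ⇒ 3/2x+6y-138=0] ∩ [|A−(16, 19)|²=17]]
   so A = (12, 20)

A = (12, 20)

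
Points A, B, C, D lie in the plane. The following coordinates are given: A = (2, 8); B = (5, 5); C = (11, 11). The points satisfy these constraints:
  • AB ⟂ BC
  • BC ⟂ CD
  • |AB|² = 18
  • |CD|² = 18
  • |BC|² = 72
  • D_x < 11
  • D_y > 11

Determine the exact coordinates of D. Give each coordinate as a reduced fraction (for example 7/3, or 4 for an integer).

D = (8, 14)

1. D_x = 8  [[BC ⟂ CD ⇒ 6x+6y-132=0] ∩ [|D−(11, 11)|²=18]]
2. D_y = 14  [[BC ⟂ CD ⇒ 6x+6y-132=0] ∩ [|D−(11, 11)|²=18]]
   so D = (8, 14)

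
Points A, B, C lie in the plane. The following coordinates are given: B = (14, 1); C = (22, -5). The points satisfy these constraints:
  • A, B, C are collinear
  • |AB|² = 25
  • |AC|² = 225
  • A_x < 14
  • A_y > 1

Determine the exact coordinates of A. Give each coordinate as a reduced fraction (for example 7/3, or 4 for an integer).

1. A_x = 10  [[A, B, C are collinear ⇒ 6x+8y-92=0] ∩ [|A−(14, 1)|²=25]]
2. A_y = 4  [[A, B, C are collinear ⇒ 6x+8y-92=0] ∩ [|A−(14, 1)|²=25]]
   so A = (10, 4)

A = (10, 4)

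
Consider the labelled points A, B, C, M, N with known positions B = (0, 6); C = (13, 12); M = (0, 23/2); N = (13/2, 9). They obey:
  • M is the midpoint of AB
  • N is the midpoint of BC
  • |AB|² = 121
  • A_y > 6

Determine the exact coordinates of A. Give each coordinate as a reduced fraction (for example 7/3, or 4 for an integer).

A = (0, 17)

1. A_x = 0  [A = 2·M−B = 2·(0, 23/2)−(0, 6)]
2. A_y = 17  [A = 2·M−B = 2·(0, 23/2)−(0, 6)]
   so A = (0, 17)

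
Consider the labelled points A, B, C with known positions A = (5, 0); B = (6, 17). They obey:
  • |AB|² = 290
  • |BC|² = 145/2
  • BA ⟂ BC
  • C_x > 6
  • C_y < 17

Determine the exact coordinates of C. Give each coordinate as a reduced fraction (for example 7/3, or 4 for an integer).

C = (29/2, 33/2)

1. C_x = 29/2  [[BA ⟂ BC ⇒ -1x-17y+295=0] ∩ [|C−(6, 17)|²=145/2]]
2. C_y = 33/2  [[BA ⟂ BC ⇒ -1x-17y+295=0] ∩ [|C−(6, 17)|²=145/2]]
   so C = (29/2, 33/2)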